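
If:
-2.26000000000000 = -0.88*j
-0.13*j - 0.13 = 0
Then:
No Solution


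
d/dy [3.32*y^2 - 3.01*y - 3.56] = 6.64*y - 3.01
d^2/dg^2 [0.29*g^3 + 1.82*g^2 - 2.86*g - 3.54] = 1.74*g + 3.64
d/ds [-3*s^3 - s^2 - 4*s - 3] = -9*s^2 - 2*s - 4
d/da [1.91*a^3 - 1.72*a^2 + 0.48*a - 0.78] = 5.73*a^2 - 3.44*a + 0.48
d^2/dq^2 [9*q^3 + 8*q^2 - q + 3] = 54*q + 16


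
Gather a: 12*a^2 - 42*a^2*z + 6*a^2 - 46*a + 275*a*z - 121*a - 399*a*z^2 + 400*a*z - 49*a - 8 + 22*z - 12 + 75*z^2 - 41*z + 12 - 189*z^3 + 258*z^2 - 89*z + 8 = a^2*(18 - 42*z) + a*(-399*z^2 + 675*z - 216) - 189*z^3 + 333*z^2 - 108*z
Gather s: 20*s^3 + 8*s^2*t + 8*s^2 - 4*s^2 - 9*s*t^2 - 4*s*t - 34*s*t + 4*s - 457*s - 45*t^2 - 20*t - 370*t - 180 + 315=20*s^3 + s^2*(8*t + 4) + s*(-9*t^2 - 38*t - 453) - 45*t^2 - 390*t + 135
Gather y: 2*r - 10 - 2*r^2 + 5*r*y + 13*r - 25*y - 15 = -2*r^2 + 15*r + y*(5*r - 25) - 25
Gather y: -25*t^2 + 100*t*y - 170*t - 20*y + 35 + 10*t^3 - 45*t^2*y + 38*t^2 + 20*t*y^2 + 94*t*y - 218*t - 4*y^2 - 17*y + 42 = 10*t^3 + 13*t^2 - 388*t + y^2*(20*t - 4) + y*(-45*t^2 + 194*t - 37) + 77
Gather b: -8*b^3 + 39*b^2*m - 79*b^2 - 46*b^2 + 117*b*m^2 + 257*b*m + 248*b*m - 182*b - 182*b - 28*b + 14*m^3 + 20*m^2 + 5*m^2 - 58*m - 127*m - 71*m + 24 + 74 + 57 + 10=-8*b^3 + b^2*(39*m - 125) + b*(117*m^2 + 505*m - 392) + 14*m^3 + 25*m^2 - 256*m + 165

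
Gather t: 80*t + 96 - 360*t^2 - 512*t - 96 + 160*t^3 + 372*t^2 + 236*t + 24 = 160*t^3 + 12*t^2 - 196*t + 24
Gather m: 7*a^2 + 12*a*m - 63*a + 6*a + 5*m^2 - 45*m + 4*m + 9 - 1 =7*a^2 - 57*a + 5*m^2 + m*(12*a - 41) + 8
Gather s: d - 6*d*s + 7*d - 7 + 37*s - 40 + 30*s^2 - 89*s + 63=8*d + 30*s^2 + s*(-6*d - 52) + 16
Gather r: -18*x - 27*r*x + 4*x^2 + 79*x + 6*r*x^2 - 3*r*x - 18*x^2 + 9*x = r*(6*x^2 - 30*x) - 14*x^2 + 70*x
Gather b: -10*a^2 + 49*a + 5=-10*a^2 + 49*a + 5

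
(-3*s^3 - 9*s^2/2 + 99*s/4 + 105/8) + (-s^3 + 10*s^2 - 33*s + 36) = -4*s^3 + 11*s^2/2 - 33*s/4 + 393/8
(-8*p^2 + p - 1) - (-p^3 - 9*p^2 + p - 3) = p^3 + p^2 + 2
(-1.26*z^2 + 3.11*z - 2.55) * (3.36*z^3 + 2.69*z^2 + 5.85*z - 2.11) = -4.2336*z^5 + 7.0602*z^4 - 7.5731*z^3 + 13.9926*z^2 - 21.4796*z + 5.3805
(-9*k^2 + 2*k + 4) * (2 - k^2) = 9*k^4 - 2*k^3 - 22*k^2 + 4*k + 8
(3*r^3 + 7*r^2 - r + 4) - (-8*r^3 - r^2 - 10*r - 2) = 11*r^3 + 8*r^2 + 9*r + 6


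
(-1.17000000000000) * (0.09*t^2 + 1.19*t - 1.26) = -0.1053*t^2 - 1.3923*t + 1.4742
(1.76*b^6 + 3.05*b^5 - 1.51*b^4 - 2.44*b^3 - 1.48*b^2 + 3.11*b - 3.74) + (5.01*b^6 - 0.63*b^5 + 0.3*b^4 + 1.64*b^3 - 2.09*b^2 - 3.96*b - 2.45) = 6.77*b^6 + 2.42*b^5 - 1.21*b^4 - 0.8*b^3 - 3.57*b^2 - 0.85*b - 6.19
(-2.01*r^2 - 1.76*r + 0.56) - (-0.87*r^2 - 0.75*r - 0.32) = -1.14*r^2 - 1.01*r + 0.88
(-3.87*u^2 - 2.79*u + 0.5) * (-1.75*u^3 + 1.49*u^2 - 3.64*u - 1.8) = 6.7725*u^5 - 0.8838*u^4 + 9.0547*u^3 + 17.8666*u^2 + 3.202*u - 0.9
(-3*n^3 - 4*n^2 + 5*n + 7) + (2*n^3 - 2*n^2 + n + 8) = -n^3 - 6*n^2 + 6*n + 15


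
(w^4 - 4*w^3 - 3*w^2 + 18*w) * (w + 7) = w^5 + 3*w^4 - 31*w^3 - 3*w^2 + 126*w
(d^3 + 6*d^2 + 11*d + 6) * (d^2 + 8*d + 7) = d^5 + 14*d^4 + 66*d^3 + 136*d^2 + 125*d + 42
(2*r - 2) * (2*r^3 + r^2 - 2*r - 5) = 4*r^4 - 2*r^3 - 6*r^2 - 6*r + 10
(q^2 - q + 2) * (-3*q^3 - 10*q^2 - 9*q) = -3*q^5 - 7*q^4 - 5*q^3 - 11*q^2 - 18*q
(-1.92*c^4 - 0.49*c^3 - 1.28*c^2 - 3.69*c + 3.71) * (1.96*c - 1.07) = -3.7632*c^5 + 1.094*c^4 - 1.9845*c^3 - 5.8628*c^2 + 11.2199*c - 3.9697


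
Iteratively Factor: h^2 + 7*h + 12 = (h + 4)*(h + 3)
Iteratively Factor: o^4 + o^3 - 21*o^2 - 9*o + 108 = (o + 3)*(o^3 - 2*o^2 - 15*o + 36) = (o + 3)*(o + 4)*(o^2 - 6*o + 9) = (o - 3)*(o + 3)*(o + 4)*(o - 3)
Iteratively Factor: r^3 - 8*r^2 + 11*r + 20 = (r - 5)*(r^2 - 3*r - 4) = (r - 5)*(r + 1)*(r - 4)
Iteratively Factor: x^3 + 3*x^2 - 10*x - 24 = (x - 3)*(x^2 + 6*x + 8) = (x - 3)*(x + 4)*(x + 2)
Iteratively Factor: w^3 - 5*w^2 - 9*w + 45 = (w - 3)*(w^2 - 2*w - 15) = (w - 5)*(w - 3)*(w + 3)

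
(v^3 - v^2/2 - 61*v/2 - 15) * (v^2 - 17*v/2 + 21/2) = v^5 - 9*v^4 - 63*v^3/4 + 239*v^2 - 771*v/4 - 315/2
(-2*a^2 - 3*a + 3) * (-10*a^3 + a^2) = 20*a^5 + 28*a^4 - 33*a^3 + 3*a^2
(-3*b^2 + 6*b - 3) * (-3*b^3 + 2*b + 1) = 9*b^5 - 18*b^4 + 3*b^3 + 9*b^2 - 3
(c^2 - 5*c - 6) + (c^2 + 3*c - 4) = 2*c^2 - 2*c - 10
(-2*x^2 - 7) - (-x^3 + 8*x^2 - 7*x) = x^3 - 10*x^2 + 7*x - 7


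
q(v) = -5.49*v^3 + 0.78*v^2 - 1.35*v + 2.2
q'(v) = -16.47*v^2 + 1.56*v - 1.35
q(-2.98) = 158.43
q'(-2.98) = -152.26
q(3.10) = -158.04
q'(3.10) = -154.79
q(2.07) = -45.95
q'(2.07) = -68.69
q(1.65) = -22.57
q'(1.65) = -43.62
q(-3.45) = 241.58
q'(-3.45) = -202.77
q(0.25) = 1.83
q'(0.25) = -1.99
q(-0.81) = 6.72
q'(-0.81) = -13.42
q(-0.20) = 2.55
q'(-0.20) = -2.32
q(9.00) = -3948.98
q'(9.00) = -1321.38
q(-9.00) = 4079.74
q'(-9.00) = -1349.46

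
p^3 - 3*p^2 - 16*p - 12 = (p - 6)*(p + 1)*(p + 2)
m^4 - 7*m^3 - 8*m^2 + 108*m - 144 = (m - 6)*(m - 3)*(m - 2)*(m + 4)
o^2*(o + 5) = o^3 + 5*o^2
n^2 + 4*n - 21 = (n - 3)*(n + 7)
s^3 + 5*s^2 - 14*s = s*(s - 2)*(s + 7)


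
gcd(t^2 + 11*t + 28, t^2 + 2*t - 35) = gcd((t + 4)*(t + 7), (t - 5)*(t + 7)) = t + 7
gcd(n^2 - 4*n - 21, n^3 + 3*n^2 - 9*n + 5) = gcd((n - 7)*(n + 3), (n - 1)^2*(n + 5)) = 1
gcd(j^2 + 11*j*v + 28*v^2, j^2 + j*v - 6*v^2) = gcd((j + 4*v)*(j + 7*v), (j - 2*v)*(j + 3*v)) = 1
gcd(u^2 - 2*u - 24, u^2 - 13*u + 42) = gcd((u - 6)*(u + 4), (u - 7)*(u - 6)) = u - 6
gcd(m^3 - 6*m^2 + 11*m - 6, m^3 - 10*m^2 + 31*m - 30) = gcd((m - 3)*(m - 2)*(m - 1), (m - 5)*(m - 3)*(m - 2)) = m^2 - 5*m + 6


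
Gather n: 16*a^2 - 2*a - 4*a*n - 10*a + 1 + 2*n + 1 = 16*a^2 - 12*a + n*(2 - 4*a) + 2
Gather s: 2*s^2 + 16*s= 2*s^2 + 16*s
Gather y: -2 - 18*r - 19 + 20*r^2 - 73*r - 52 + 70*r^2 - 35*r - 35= 90*r^2 - 126*r - 108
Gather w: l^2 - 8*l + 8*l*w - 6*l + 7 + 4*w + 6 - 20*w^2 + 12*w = l^2 - 14*l - 20*w^2 + w*(8*l + 16) + 13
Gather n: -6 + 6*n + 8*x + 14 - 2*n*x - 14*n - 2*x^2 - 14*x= n*(-2*x - 8) - 2*x^2 - 6*x + 8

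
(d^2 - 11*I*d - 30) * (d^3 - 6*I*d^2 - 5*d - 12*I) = d^5 - 17*I*d^4 - 101*d^3 + 223*I*d^2 + 18*d + 360*I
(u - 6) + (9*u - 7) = 10*u - 13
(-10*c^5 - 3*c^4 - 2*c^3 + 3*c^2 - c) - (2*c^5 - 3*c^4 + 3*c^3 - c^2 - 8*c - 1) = -12*c^5 - 5*c^3 + 4*c^2 + 7*c + 1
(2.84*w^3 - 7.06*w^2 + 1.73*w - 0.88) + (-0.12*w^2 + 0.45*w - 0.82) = 2.84*w^3 - 7.18*w^2 + 2.18*w - 1.7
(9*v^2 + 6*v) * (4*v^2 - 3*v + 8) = 36*v^4 - 3*v^3 + 54*v^2 + 48*v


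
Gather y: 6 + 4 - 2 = 8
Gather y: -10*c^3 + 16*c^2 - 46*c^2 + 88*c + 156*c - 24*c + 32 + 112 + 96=-10*c^3 - 30*c^2 + 220*c + 240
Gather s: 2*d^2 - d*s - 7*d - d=2*d^2 - d*s - 8*d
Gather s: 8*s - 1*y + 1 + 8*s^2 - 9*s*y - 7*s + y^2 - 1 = 8*s^2 + s*(1 - 9*y) + y^2 - y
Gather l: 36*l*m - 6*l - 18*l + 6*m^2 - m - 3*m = l*(36*m - 24) + 6*m^2 - 4*m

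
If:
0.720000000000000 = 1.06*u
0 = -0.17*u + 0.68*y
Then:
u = 0.68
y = 0.17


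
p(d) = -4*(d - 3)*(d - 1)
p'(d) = 16 - 8*d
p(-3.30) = -108.36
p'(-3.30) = 42.40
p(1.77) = 3.79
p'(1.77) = 1.84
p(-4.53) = -166.56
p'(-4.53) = 52.24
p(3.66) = -7.02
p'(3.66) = -13.28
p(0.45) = -5.61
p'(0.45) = 12.40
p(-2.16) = -65.22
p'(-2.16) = 33.28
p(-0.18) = -15.01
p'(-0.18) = 17.44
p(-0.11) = -13.81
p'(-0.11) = 16.88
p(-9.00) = -480.00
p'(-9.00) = 88.00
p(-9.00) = -480.00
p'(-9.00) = 88.00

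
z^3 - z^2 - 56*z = z*(z - 8)*(z + 7)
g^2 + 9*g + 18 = (g + 3)*(g + 6)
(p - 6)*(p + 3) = p^2 - 3*p - 18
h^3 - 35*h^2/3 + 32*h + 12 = (h - 6)^2*(h + 1/3)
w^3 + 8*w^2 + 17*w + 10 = (w + 1)*(w + 2)*(w + 5)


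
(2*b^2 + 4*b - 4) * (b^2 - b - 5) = 2*b^4 + 2*b^3 - 18*b^2 - 16*b + 20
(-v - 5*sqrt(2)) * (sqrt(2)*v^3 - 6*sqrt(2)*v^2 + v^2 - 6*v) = -sqrt(2)*v^4 - 11*v^3 + 6*sqrt(2)*v^3 - 5*sqrt(2)*v^2 + 66*v^2 + 30*sqrt(2)*v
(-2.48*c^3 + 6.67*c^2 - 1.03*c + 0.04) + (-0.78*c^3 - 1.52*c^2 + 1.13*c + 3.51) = -3.26*c^3 + 5.15*c^2 + 0.0999999999999999*c + 3.55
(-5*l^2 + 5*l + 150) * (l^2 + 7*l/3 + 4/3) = -5*l^4 - 20*l^3/3 + 155*l^2 + 1070*l/3 + 200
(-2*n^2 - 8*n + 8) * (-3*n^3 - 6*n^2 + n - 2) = 6*n^5 + 36*n^4 + 22*n^3 - 52*n^2 + 24*n - 16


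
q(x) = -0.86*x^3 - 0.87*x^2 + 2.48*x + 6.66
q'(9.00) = -222.16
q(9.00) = -668.43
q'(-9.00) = -190.84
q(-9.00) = 540.81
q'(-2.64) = -10.91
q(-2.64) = 9.87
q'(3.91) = -43.77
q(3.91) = -48.35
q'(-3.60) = -24.69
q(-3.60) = 26.58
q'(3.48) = -34.82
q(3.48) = -31.49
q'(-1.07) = 1.39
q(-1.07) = 4.06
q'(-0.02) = 2.51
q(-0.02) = 6.61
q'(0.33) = 1.62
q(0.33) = 7.35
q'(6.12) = -104.80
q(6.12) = -207.88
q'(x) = -2.58*x^2 - 1.74*x + 2.48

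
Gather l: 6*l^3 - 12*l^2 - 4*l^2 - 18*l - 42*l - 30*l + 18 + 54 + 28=6*l^3 - 16*l^2 - 90*l + 100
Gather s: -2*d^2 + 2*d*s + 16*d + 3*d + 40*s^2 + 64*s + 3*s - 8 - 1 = -2*d^2 + 19*d + 40*s^2 + s*(2*d + 67) - 9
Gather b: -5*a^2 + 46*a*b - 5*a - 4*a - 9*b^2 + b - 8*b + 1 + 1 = -5*a^2 - 9*a - 9*b^2 + b*(46*a - 7) + 2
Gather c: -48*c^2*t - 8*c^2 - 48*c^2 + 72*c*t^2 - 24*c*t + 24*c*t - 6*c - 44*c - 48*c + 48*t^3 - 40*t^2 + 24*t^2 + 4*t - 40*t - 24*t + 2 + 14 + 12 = c^2*(-48*t - 56) + c*(72*t^2 - 98) + 48*t^3 - 16*t^2 - 60*t + 28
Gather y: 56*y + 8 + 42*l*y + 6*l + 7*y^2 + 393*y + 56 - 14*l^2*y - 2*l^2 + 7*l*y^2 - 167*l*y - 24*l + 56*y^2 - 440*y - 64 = -2*l^2 - 18*l + y^2*(7*l + 63) + y*(-14*l^2 - 125*l + 9)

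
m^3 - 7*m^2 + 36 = (m - 6)*(m - 3)*(m + 2)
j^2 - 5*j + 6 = (j - 3)*(j - 2)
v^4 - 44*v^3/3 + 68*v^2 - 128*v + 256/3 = (v - 8)*(v - 8/3)*(v - 2)^2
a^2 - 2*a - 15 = (a - 5)*(a + 3)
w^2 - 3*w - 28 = (w - 7)*(w + 4)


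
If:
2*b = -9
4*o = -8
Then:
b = -9/2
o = -2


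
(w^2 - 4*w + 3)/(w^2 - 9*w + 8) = (w - 3)/(w - 8)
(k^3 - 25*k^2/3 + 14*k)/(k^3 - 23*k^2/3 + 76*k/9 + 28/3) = 3*k/(3*k + 2)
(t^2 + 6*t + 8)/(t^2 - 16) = (t + 2)/(t - 4)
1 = 1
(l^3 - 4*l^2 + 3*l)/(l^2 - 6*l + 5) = l*(l - 3)/(l - 5)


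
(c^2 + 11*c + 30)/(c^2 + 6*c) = (c + 5)/c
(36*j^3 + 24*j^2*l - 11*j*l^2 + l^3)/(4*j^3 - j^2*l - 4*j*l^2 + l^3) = (36*j^2 - 12*j*l + l^2)/(4*j^2 - 5*j*l + l^2)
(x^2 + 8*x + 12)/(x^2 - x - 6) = (x + 6)/(x - 3)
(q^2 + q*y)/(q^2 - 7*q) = (q + y)/(q - 7)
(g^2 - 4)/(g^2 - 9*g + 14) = (g + 2)/(g - 7)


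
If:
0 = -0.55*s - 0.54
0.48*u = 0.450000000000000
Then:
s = -0.98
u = 0.94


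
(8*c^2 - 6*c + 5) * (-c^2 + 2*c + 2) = -8*c^4 + 22*c^3 - c^2 - 2*c + 10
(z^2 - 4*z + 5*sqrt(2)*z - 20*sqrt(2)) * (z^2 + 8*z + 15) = z^4 + 4*z^3 + 5*sqrt(2)*z^3 - 17*z^2 + 20*sqrt(2)*z^2 - 85*sqrt(2)*z - 60*z - 300*sqrt(2)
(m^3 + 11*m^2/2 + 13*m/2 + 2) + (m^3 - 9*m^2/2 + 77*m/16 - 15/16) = 2*m^3 + m^2 + 181*m/16 + 17/16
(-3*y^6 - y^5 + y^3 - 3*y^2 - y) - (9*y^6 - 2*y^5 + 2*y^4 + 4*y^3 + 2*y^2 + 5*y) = -12*y^6 + y^5 - 2*y^4 - 3*y^3 - 5*y^2 - 6*y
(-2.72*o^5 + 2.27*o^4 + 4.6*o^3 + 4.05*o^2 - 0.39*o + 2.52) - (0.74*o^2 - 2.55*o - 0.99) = -2.72*o^5 + 2.27*o^4 + 4.6*o^3 + 3.31*o^2 + 2.16*o + 3.51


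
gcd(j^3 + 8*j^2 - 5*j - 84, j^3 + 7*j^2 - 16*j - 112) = j^2 + 11*j + 28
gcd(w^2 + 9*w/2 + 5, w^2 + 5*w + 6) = w + 2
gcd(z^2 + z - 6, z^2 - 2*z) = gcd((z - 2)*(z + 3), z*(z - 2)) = z - 2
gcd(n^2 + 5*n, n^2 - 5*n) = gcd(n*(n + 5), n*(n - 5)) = n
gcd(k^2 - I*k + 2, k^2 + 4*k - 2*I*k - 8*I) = k - 2*I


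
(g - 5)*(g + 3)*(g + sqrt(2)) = g^3 - 2*g^2 + sqrt(2)*g^2 - 15*g - 2*sqrt(2)*g - 15*sqrt(2)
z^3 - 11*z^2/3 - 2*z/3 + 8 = (z - 3)*(z - 2)*(z + 4/3)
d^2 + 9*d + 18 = (d + 3)*(d + 6)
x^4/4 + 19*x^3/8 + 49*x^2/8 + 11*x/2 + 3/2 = (x/2 + 1/4)*(x/2 + 1)*(x + 1)*(x + 6)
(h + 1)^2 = h^2 + 2*h + 1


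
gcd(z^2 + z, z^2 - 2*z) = z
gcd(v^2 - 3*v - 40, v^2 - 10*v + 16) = v - 8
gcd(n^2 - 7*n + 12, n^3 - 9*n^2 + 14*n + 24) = n - 4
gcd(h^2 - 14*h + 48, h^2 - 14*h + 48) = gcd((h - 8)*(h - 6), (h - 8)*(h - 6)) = h^2 - 14*h + 48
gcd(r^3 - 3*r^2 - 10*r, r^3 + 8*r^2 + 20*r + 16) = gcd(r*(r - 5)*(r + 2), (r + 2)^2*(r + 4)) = r + 2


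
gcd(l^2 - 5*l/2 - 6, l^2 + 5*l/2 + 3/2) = l + 3/2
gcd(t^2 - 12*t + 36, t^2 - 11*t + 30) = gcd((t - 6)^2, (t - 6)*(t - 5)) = t - 6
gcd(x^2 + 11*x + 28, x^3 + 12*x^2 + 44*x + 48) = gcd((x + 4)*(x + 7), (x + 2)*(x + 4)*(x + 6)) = x + 4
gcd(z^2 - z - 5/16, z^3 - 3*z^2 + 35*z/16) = z - 5/4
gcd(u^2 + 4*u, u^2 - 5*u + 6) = 1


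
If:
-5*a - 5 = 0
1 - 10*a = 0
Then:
No Solution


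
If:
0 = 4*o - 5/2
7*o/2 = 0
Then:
No Solution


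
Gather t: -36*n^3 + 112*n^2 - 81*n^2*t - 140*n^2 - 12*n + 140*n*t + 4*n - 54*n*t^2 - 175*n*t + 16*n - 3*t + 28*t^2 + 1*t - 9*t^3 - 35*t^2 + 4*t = -36*n^3 - 28*n^2 + 8*n - 9*t^3 + t^2*(-54*n - 7) + t*(-81*n^2 - 35*n + 2)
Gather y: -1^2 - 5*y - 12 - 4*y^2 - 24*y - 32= -4*y^2 - 29*y - 45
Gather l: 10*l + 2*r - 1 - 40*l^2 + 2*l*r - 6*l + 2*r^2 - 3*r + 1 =-40*l^2 + l*(2*r + 4) + 2*r^2 - r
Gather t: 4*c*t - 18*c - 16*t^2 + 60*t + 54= -18*c - 16*t^2 + t*(4*c + 60) + 54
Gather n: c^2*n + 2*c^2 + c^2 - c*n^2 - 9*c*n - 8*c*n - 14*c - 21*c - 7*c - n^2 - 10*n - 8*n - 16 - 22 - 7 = 3*c^2 - 42*c + n^2*(-c - 1) + n*(c^2 - 17*c - 18) - 45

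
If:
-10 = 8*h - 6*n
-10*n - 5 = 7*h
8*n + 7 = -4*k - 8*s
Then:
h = -65/61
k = -2*s - 547/244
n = 15/61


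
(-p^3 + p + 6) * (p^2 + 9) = -p^5 - 8*p^3 + 6*p^2 + 9*p + 54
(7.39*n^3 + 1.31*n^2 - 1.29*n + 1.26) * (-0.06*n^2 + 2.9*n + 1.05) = -0.4434*n^5 + 21.3524*n^4 + 11.6359*n^3 - 2.4411*n^2 + 2.2995*n + 1.323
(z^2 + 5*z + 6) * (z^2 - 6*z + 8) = z^4 - z^3 - 16*z^2 + 4*z + 48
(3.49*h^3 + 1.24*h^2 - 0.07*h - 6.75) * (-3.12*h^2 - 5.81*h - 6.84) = -10.8888*h^5 - 24.1457*h^4 - 30.8576*h^3 + 12.9851*h^2 + 39.6963*h + 46.17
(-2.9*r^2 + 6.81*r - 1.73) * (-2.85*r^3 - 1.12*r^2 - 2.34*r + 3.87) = 8.265*r^5 - 16.1605*r^4 + 4.0893*r^3 - 25.2208*r^2 + 30.4029*r - 6.6951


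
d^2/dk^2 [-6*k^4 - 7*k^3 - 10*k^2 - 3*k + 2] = -72*k^2 - 42*k - 20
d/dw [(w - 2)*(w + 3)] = 2*w + 1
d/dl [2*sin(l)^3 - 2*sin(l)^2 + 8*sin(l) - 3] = 2*(3*sin(l)^2 - 2*sin(l) + 4)*cos(l)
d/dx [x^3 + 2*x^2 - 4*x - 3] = 3*x^2 + 4*x - 4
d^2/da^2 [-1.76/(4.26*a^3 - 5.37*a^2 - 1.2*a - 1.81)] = ((44.9856*a - 18.9024)*(-4.26*a^3 + 5.37*a^2 + 1.2*a + 1.81) + 1.76*(-25.56*a^2 + 21.48*a + 2.4)*(-12.78*a^2 + 10.74*a + 1.2))/(-4.26*a^3 + 5.37*a^2 + 1.2*a + 1.81)^3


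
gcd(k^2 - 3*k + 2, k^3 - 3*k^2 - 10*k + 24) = k - 2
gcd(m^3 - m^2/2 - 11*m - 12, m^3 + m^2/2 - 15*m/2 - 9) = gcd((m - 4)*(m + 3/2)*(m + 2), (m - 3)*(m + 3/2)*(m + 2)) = m^2 + 7*m/2 + 3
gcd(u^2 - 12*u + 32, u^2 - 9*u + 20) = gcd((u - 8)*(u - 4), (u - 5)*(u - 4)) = u - 4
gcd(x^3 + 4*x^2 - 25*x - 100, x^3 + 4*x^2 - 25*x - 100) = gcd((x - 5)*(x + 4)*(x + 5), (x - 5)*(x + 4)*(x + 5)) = x^3 + 4*x^2 - 25*x - 100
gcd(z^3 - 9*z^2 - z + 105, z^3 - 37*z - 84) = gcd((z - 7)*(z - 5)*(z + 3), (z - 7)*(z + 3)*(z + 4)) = z^2 - 4*z - 21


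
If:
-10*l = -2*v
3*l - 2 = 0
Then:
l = 2/3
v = 10/3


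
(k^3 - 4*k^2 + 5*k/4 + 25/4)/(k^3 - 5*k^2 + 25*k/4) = (k + 1)/k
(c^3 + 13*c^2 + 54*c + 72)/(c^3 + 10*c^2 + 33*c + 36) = (c + 6)/(c + 3)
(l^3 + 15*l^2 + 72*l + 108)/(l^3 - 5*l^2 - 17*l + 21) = (l^2 + 12*l + 36)/(l^2 - 8*l + 7)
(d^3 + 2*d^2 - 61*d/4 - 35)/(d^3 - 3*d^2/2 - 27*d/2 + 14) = (d + 5/2)/(d - 1)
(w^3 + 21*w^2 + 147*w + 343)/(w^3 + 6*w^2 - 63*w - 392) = (w + 7)/(w - 8)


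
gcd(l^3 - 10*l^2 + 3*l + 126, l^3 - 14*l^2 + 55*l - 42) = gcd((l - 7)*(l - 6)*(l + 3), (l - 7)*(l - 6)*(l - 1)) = l^2 - 13*l + 42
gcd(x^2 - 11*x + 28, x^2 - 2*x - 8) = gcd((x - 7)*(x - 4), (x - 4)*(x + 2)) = x - 4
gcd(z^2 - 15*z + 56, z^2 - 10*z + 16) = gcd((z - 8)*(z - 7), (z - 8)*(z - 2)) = z - 8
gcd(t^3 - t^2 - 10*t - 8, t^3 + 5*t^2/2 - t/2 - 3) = t + 2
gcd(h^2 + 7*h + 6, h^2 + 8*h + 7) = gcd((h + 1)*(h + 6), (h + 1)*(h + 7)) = h + 1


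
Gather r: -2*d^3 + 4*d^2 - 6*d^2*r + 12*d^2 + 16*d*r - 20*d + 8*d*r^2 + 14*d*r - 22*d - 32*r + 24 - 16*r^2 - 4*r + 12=-2*d^3 + 16*d^2 - 42*d + r^2*(8*d - 16) + r*(-6*d^2 + 30*d - 36) + 36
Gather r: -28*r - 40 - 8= -28*r - 48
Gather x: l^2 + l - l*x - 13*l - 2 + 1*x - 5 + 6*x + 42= l^2 - 12*l + x*(7 - l) + 35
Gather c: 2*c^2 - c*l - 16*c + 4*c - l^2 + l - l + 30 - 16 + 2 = 2*c^2 + c*(-l - 12) - l^2 + 16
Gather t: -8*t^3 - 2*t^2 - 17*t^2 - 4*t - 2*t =-8*t^3 - 19*t^2 - 6*t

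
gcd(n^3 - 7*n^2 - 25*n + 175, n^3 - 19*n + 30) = n + 5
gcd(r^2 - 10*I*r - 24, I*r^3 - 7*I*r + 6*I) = 1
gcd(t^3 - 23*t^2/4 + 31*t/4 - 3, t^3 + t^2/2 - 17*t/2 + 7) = t - 1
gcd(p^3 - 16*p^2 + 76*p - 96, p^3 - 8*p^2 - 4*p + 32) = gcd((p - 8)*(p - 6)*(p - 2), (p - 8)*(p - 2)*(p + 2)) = p^2 - 10*p + 16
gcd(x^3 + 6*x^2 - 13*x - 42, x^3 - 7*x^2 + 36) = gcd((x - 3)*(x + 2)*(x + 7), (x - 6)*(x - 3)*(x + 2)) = x^2 - x - 6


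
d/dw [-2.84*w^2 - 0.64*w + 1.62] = -5.68*w - 0.64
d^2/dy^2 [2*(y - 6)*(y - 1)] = 4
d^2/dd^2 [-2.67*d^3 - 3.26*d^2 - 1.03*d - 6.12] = -16.02*d - 6.52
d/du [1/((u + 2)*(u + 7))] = (-2*u - 9)/(u^4 + 18*u^3 + 109*u^2 + 252*u + 196)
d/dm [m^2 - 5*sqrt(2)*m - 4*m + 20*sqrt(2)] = 2*m - 5*sqrt(2) - 4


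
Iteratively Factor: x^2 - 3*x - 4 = (x - 4)*(x + 1)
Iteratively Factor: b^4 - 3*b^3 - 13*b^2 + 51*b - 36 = (b + 4)*(b^3 - 7*b^2 + 15*b - 9) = (b - 1)*(b + 4)*(b^2 - 6*b + 9) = (b - 3)*(b - 1)*(b + 4)*(b - 3)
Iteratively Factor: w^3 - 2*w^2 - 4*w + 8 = (w - 2)*(w^2 - 4) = (w - 2)^2*(w + 2)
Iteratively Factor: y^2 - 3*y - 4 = (y + 1)*(y - 4)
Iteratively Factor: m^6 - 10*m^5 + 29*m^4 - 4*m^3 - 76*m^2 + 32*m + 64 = (m + 1)*(m^5 - 11*m^4 + 40*m^3 - 44*m^2 - 32*m + 64) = (m - 4)*(m + 1)*(m^4 - 7*m^3 + 12*m^2 + 4*m - 16) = (m - 4)*(m + 1)^2*(m^3 - 8*m^2 + 20*m - 16) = (m - 4)*(m - 2)*(m + 1)^2*(m^2 - 6*m + 8) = (m - 4)*(m - 2)^2*(m + 1)^2*(m - 4)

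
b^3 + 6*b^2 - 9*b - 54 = (b - 3)*(b + 3)*(b + 6)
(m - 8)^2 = m^2 - 16*m + 64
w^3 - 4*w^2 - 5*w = w*(w - 5)*(w + 1)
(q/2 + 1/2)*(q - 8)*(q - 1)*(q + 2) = q^4/2 - 3*q^3 - 17*q^2/2 + 3*q + 8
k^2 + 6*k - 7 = (k - 1)*(k + 7)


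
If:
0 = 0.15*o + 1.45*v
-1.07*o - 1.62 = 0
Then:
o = -1.51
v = 0.16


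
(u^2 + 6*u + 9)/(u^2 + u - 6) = (u + 3)/(u - 2)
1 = 1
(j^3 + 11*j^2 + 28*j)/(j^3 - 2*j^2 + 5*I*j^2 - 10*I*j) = (j^2 + 11*j + 28)/(j^2 + j*(-2 + 5*I) - 10*I)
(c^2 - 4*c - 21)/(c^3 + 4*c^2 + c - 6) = (c - 7)/(c^2 + c - 2)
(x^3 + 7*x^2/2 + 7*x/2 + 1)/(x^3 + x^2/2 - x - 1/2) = (x + 2)/(x - 1)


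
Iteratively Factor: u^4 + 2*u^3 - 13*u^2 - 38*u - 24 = (u + 3)*(u^3 - u^2 - 10*u - 8) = (u - 4)*(u + 3)*(u^2 + 3*u + 2) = (u - 4)*(u + 2)*(u + 3)*(u + 1)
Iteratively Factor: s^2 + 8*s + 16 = (s + 4)*(s + 4)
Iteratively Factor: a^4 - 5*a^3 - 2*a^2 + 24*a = (a)*(a^3 - 5*a^2 - 2*a + 24) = a*(a - 3)*(a^2 - 2*a - 8) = a*(a - 3)*(a + 2)*(a - 4)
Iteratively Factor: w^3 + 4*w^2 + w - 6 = (w - 1)*(w^2 + 5*w + 6) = (w - 1)*(w + 3)*(w + 2)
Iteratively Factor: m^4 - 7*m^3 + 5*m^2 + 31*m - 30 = (m + 2)*(m^3 - 9*m^2 + 23*m - 15) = (m - 1)*(m + 2)*(m^2 - 8*m + 15) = (m - 5)*(m - 1)*(m + 2)*(m - 3)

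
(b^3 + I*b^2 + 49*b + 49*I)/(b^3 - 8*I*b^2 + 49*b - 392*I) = (b + I)/(b - 8*I)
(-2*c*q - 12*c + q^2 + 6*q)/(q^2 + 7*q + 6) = (-2*c + q)/(q + 1)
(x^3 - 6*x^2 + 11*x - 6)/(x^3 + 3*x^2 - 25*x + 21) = (x - 2)/(x + 7)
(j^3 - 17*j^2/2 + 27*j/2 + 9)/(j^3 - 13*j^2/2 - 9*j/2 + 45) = (2*j + 1)/(2*j + 5)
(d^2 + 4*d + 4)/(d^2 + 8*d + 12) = (d + 2)/(d + 6)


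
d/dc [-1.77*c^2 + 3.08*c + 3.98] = 3.08 - 3.54*c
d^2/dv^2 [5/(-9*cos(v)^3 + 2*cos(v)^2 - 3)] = 5*(-(1 - cos(4*v))*(27*cos(v) - 4)^2 + (-27*cos(v) + 16*cos(2*v) - 81*cos(3*v))*(9*cos(v)^3 - 2*cos(v)^2 + 3))/(4*(9*cos(v)^3 - 2*cos(v)^2 + 3)^3)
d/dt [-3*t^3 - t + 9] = -9*t^2 - 1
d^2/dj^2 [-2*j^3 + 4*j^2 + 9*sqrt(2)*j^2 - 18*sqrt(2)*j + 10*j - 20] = -12*j + 8 + 18*sqrt(2)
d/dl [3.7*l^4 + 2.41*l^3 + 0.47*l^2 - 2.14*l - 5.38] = 14.8*l^3 + 7.23*l^2 + 0.94*l - 2.14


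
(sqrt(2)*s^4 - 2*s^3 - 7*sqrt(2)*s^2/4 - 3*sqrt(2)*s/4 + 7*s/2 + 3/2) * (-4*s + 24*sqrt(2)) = -4*sqrt(2)*s^5 + 56*s^4 - 41*sqrt(2)*s^3 - 98*s^2 + 3*sqrt(2)*s^2 - 42*s + 84*sqrt(2)*s + 36*sqrt(2)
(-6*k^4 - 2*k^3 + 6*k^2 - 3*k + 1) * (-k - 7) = 6*k^5 + 44*k^4 + 8*k^3 - 39*k^2 + 20*k - 7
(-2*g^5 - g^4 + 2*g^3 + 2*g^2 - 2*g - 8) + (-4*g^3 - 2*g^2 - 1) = -2*g^5 - g^4 - 2*g^3 - 2*g - 9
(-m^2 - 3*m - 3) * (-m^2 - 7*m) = m^4 + 10*m^3 + 24*m^2 + 21*m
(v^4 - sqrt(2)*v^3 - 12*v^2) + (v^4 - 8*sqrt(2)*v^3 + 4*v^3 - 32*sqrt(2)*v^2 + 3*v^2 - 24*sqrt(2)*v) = 2*v^4 - 9*sqrt(2)*v^3 + 4*v^3 - 32*sqrt(2)*v^2 - 9*v^2 - 24*sqrt(2)*v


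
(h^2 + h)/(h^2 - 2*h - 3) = h/(h - 3)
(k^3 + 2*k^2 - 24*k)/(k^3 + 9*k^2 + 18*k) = (k - 4)/(k + 3)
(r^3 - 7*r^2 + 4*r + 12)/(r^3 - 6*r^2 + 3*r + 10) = (r - 6)/(r - 5)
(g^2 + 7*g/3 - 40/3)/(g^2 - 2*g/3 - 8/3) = (-3*g^2 - 7*g + 40)/(-3*g^2 + 2*g + 8)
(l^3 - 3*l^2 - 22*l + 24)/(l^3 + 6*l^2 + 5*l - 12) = (l - 6)/(l + 3)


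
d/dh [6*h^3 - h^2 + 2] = 2*h*(9*h - 1)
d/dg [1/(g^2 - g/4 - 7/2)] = 4*(1 - 8*g)/(-4*g^2 + g + 14)^2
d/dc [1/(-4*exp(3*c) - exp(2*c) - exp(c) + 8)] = (12*exp(2*c) + 2*exp(c) + 1)*exp(c)/(4*exp(3*c) + exp(2*c) + exp(c) - 8)^2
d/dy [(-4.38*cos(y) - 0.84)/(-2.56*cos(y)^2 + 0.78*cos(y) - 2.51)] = (11.2128*cos(y)^2 + 4.3008*cos(y) - 11.649)*sin(y)/(6.5536*cos(y)^4 - 3.9936*cos(y)^3 + 13.4596*cos(y)^2 - 3.9156*cos(y) + 6.3001)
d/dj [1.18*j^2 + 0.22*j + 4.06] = 2.36*j + 0.22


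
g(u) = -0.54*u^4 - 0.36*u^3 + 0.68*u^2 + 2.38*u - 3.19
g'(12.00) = -3869.30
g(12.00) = -11696.23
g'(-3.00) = 46.90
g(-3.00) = -38.23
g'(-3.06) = 50.00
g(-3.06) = -41.14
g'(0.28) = 2.63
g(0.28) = -2.48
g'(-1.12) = 2.54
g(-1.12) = -5.35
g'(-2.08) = 14.32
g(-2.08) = -12.07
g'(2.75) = -46.97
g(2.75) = -29.87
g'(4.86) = -264.47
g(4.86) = -318.14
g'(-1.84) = 9.68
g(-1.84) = -9.21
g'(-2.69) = 32.95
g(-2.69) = -25.94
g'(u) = -2.16*u^3 - 1.08*u^2 + 1.36*u + 2.38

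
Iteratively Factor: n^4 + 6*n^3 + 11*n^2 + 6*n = (n + 1)*(n^3 + 5*n^2 + 6*n) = (n + 1)*(n + 2)*(n^2 + 3*n) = n*(n + 1)*(n + 2)*(n + 3)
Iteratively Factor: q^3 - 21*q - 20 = (q + 1)*(q^2 - q - 20) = (q - 5)*(q + 1)*(q + 4)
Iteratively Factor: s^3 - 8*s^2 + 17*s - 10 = (s - 5)*(s^2 - 3*s + 2) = (s - 5)*(s - 1)*(s - 2)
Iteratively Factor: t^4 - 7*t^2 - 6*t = (t + 1)*(t^3 - t^2 - 6*t) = (t - 3)*(t + 1)*(t^2 + 2*t) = t*(t - 3)*(t + 1)*(t + 2)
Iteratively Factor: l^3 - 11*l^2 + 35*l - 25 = (l - 5)*(l^2 - 6*l + 5) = (l - 5)^2*(l - 1)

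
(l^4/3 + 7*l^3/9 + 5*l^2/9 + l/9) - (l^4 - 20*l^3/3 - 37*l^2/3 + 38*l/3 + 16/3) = -2*l^4/3 + 67*l^3/9 + 116*l^2/9 - 113*l/9 - 16/3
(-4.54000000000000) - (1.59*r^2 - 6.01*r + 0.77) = -1.59*r^2 + 6.01*r - 5.31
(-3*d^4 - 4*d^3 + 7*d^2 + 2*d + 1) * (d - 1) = -3*d^5 - d^4 + 11*d^3 - 5*d^2 - d - 1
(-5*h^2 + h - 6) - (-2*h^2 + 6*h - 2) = -3*h^2 - 5*h - 4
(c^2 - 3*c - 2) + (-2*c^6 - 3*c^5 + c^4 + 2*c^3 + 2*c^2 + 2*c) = -2*c^6 - 3*c^5 + c^4 + 2*c^3 + 3*c^2 - c - 2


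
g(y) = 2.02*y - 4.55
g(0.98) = -2.57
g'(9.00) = 2.02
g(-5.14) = -14.93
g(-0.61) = -5.78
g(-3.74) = -12.10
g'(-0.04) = 2.02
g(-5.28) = -15.22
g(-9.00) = -22.73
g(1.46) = -1.60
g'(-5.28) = 2.02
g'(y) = 2.02000000000000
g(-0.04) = -4.63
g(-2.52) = -9.64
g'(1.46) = 2.02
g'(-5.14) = 2.02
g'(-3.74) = 2.02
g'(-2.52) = 2.02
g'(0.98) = 2.02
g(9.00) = 13.63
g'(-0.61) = 2.02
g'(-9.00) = 2.02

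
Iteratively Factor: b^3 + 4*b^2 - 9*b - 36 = (b - 3)*(b^2 + 7*b + 12) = (b - 3)*(b + 3)*(b + 4)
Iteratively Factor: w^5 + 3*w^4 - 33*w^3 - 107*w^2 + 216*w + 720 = (w + 4)*(w^4 - w^3 - 29*w^2 + 9*w + 180) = (w + 4)^2*(w^3 - 5*w^2 - 9*w + 45) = (w - 5)*(w + 4)^2*(w^2 - 9) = (w - 5)*(w - 3)*(w + 4)^2*(w + 3)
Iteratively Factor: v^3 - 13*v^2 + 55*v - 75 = (v - 3)*(v^2 - 10*v + 25) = (v - 5)*(v - 3)*(v - 5)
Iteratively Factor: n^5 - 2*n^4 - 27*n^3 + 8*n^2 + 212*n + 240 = (n - 4)*(n^4 + 2*n^3 - 19*n^2 - 68*n - 60) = (n - 4)*(n + 2)*(n^3 - 19*n - 30) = (n - 5)*(n - 4)*(n + 2)*(n^2 + 5*n + 6) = (n - 5)*(n - 4)*(n + 2)*(n + 3)*(n + 2)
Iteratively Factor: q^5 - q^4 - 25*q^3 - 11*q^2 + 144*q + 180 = (q + 3)*(q^4 - 4*q^3 - 13*q^2 + 28*q + 60) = (q + 2)*(q + 3)*(q^3 - 6*q^2 - q + 30) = (q + 2)^2*(q + 3)*(q^2 - 8*q + 15) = (q - 5)*(q + 2)^2*(q + 3)*(q - 3)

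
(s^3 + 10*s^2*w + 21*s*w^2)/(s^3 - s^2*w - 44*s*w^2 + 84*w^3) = s*(s + 3*w)/(s^2 - 8*s*w + 12*w^2)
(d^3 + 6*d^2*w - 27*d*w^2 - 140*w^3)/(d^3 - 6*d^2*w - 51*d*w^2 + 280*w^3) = (-d - 4*w)/(-d + 8*w)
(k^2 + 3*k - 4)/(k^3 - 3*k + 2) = (k + 4)/(k^2 + k - 2)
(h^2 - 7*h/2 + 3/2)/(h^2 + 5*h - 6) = (2*h^2 - 7*h + 3)/(2*(h^2 + 5*h - 6))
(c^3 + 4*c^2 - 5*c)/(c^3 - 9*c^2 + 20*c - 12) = c*(c + 5)/(c^2 - 8*c + 12)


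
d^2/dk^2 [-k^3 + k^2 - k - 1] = 2 - 6*k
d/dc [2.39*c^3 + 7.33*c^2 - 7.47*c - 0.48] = 7.17*c^2 + 14.66*c - 7.47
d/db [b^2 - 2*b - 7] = 2*b - 2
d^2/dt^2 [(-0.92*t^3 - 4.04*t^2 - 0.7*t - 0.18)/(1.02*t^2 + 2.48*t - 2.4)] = (8.88178419700125e-16*t^5 - 7.105427357601e-15*t^4 + 3.16155199999997*t^3 - 27.608112*t^2 - 44.808768*t - 57.969024)/(1.061208*t^6 + 7.740576*t^5 + 11.329344*t^4 - 21.173248*t^3 - 26.65728*t^2 + 42.8544*t - 13.824)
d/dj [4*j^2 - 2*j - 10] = 8*j - 2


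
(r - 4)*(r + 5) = r^2 + r - 20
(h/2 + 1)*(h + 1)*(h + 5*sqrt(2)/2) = h^3/2 + 3*h^2/2 + 5*sqrt(2)*h^2/4 + h + 15*sqrt(2)*h/4 + 5*sqrt(2)/2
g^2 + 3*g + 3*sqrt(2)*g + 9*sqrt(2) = (g + 3)*(g + 3*sqrt(2))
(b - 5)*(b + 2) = b^2 - 3*b - 10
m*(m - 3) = m^2 - 3*m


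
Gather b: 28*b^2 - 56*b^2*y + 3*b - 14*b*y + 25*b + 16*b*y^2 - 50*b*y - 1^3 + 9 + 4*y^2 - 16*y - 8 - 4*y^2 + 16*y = b^2*(28 - 56*y) + b*(16*y^2 - 64*y + 28)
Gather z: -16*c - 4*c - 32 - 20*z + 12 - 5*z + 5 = -20*c - 25*z - 15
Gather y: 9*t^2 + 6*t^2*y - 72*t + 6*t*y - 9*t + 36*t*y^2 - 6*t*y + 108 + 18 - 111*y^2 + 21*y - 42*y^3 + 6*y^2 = 9*t^2 - 81*t - 42*y^3 + y^2*(36*t - 105) + y*(6*t^2 + 21) + 126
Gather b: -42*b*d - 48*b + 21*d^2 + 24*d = b*(-42*d - 48) + 21*d^2 + 24*d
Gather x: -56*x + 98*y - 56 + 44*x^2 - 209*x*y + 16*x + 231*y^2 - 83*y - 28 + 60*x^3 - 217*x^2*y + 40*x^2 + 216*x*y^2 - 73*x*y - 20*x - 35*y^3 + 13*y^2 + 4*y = 60*x^3 + x^2*(84 - 217*y) + x*(216*y^2 - 282*y - 60) - 35*y^3 + 244*y^2 + 19*y - 84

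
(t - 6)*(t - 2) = t^2 - 8*t + 12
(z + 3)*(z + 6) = z^2 + 9*z + 18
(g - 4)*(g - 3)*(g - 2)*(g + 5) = g^4 - 4*g^3 - 19*g^2 + 106*g - 120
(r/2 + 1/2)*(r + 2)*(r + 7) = r^3/2 + 5*r^2 + 23*r/2 + 7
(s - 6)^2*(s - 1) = s^3 - 13*s^2 + 48*s - 36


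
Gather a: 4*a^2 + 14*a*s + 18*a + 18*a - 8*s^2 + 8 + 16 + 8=4*a^2 + a*(14*s + 36) - 8*s^2 + 32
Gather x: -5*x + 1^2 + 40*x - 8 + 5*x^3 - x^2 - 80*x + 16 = 5*x^3 - x^2 - 45*x + 9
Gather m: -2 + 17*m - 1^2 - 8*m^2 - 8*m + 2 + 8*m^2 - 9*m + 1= 0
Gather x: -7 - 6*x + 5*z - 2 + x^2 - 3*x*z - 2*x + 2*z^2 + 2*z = x^2 + x*(-3*z - 8) + 2*z^2 + 7*z - 9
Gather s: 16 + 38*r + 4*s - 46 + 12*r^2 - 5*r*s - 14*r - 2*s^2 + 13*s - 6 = 12*r^2 + 24*r - 2*s^2 + s*(17 - 5*r) - 36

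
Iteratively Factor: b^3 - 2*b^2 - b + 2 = (b - 2)*(b^2 - 1) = (b - 2)*(b - 1)*(b + 1)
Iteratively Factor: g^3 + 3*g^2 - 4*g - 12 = (g + 3)*(g^2 - 4) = (g + 2)*(g + 3)*(g - 2)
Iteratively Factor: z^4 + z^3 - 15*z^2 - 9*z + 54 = (z + 3)*(z^3 - 2*z^2 - 9*z + 18) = (z + 3)^2*(z^2 - 5*z + 6) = (z - 3)*(z + 3)^2*(z - 2)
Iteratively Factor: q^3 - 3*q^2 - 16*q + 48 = (q - 3)*(q^2 - 16) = (q - 4)*(q - 3)*(q + 4)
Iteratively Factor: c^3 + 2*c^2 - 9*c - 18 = (c + 2)*(c^2 - 9) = (c + 2)*(c + 3)*(c - 3)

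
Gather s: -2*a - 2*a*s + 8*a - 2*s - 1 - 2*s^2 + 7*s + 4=6*a - 2*s^2 + s*(5 - 2*a) + 3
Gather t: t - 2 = t - 2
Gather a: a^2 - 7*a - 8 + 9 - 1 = a^2 - 7*a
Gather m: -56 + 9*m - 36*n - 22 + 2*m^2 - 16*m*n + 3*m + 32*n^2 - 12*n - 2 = 2*m^2 + m*(12 - 16*n) + 32*n^2 - 48*n - 80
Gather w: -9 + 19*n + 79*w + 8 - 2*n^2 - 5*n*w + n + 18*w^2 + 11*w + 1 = -2*n^2 + 20*n + 18*w^2 + w*(90 - 5*n)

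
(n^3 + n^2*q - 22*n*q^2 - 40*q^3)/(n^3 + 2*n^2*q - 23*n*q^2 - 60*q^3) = (n + 2*q)/(n + 3*q)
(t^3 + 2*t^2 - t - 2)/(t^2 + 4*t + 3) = (t^2 + t - 2)/(t + 3)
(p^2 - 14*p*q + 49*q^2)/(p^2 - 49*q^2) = (p - 7*q)/(p + 7*q)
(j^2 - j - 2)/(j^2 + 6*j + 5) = (j - 2)/(j + 5)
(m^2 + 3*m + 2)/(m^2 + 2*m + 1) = (m + 2)/(m + 1)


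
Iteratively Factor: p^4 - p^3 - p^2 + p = (p - 1)*(p^3 - p) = p*(p - 1)*(p^2 - 1) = p*(p - 1)*(p + 1)*(p - 1)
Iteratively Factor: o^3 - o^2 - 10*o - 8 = (o - 4)*(o^2 + 3*o + 2) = (o - 4)*(o + 1)*(o + 2)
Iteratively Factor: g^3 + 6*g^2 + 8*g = (g)*(g^2 + 6*g + 8) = g*(g + 2)*(g + 4)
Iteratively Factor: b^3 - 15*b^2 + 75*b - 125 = (b - 5)*(b^2 - 10*b + 25) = (b - 5)^2*(b - 5)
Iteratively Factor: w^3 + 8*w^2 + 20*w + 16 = (w + 2)*(w^2 + 6*w + 8) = (w + 2)*(w + 4)*(w + 2)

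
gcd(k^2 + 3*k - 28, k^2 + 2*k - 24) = k - 4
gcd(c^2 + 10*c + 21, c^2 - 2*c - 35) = 1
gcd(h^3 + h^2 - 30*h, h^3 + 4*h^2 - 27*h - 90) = h^2 + h - 30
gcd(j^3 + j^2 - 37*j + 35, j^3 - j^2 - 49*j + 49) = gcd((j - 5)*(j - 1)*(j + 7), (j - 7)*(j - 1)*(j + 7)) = j^2 + 6*j - 7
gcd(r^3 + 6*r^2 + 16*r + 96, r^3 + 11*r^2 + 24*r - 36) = r + 6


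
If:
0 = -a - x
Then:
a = -x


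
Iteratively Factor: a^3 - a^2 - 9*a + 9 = (a - 1)*(a^2 - 9) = (a - 1)*(a + 3)*(a - 3)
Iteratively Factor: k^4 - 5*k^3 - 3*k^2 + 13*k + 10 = (k - 5)*(k^3 - 3*k - 2) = (k - 5)*(k - 2)*(k^2 + 2*k + 1) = (k - 5)*(k - 2)*(k + 1)*(k + 1)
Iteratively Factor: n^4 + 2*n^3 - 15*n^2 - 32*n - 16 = (n + 1)*(n^3 + n^2 - 16*n - 16) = (n + 1)^2*(n^2 - 16) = (n - 4)*(n + 1)^2*(n + 4)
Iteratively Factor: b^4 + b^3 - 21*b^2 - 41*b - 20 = (b - 5)*(b^3 + 6*b^2 + 9*b + 4) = (b - 5)*(b + 4)*(b^2 + 2*b + 1) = (b - 5)*(b + 1)*(b + 4)*(b + 1)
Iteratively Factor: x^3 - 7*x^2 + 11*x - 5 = (x - 1)*(x^2 - 6*x + 5) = (x - 1)^2*(x - 5)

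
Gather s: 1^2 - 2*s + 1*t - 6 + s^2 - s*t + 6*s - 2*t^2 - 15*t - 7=s^2 + s*(4 - t) - 2*t^2 - 14*t - 12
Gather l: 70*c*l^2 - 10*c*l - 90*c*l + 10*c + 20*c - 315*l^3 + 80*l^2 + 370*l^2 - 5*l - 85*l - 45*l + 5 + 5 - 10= 30*c - 315*l^3 + l^2*(70*c + 450) + l*(-100*c - 135)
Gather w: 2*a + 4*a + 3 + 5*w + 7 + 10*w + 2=6*a + 15*w + 12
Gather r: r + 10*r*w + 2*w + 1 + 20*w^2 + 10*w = r*(10*w + 1) + 20*w^2 + 12*w + 1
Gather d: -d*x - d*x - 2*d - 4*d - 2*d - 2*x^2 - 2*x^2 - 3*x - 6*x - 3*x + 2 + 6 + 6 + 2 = d*(-2*x - 8) - 4*x^2 - 12*x + 16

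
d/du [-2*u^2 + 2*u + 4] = 2 - 4*u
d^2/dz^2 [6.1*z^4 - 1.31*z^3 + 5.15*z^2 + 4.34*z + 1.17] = 73.2*z^2 - 7.86*z + 10.3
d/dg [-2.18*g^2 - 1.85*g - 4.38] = -4.36*g - 1.85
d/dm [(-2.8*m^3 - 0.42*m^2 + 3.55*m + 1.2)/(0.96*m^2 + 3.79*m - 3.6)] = (-2.688*m^4 - 21.224*m^3 + 25.2402*m^2 + 0.720000000000001*m - 17.328)/(0.9216*m^4 + 7.2768*m^3 + 7.4521*m^2 - 27.288*m + 12.96)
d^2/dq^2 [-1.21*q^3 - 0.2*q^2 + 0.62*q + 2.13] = -7.26*q - 0.4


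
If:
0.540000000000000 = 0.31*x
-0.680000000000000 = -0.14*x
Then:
No Solution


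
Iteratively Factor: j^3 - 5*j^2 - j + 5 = (j - 1)*(j^2 - 4*j - 5) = (j - 1)*(j + 1)*(j - 5)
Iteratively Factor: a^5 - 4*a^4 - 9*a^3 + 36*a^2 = (a)*(a^4 - 4*a^3 - 9*a^2 + 36*a) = a*(a - 3)*(a^3 - a^2 - 12*a) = a^2*(a - 3)*(a^2 - a - 12) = a^2*(a - 3)*(a + 3)*(a - 4)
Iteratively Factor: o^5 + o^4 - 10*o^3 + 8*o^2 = (o)*(o^4 + o^3 - 10*o^2 + 8*o) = o^2*(o^3 + o^2 - 10*o + 8) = o^2*(o + 4)*(o^2 - 3*o + 2) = o^2*(o - 1)*(o + 4)*(o - 2)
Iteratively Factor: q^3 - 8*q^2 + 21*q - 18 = (q - 3)*(q^2 - 5*q + 6) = (q - 3)^2*(q - 2)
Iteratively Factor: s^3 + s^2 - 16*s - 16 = (s + 4)*(s^2 - 3*s - 4) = (s + 1)*(s + 4)*(s - 4)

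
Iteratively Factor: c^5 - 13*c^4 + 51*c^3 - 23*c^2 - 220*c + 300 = (c + 2)*(c^4 - 15*c^3 + 81*c^2 - 185*c + 150) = (c - 5)*(c + 2)*(c^3 - 10*c^2 + 31*c - 30) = (c - 5)*(c - 3)*(c + 2)*(c^2 - 7*c + 10) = (c - 5)*(c - 3)*(c - 2)*(c + 2)*(c - 5)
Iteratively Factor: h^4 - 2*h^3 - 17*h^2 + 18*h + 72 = (h + 3)*(h^3 - 5*h^2 - 2*h + 24) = (h + 2)*(h + 3)*(h^2 - 7*h + 12) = (h - 4)*(h + 2)*(h + 3)*(h - 3)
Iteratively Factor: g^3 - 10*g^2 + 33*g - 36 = (g - 3)*(g^2 - 7*g + 12) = (g - 3)^2*(g - 4)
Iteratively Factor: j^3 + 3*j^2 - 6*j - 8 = (j + 1)*(j^2 + 2*j - 8) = (j - 2)*(j + 1)*(j + 4)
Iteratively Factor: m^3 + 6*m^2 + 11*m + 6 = (m + 1)*(m^2 + 5*m + 6) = (m + 1)*(m + 2)*(m + 3)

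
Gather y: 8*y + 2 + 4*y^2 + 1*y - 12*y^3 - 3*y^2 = -12*y^3 + y^2 + 9*y + 2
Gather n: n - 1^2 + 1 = n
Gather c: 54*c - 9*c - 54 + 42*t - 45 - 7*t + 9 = 45*c + 35*t - 90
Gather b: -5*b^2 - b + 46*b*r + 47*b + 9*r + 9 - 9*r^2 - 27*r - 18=-5*b^2 + b*(46*r + 46) - 9*r^2 - 18*r - 9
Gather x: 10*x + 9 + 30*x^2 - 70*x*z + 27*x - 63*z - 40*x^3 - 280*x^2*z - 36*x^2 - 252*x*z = -40*x^3 + x^2*(-280*z - 6) + x*(37 - 322*z) - 63*z + 9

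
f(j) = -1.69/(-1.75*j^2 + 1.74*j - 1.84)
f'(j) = -1.69*(3.5*j - 1.74)/(-1.75*j^2 + 1.74*j - 1.84)^2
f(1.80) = 0.39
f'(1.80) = -0.40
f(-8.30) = 0.01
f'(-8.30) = 0.00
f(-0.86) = 0.36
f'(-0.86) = 0.37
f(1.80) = 0.39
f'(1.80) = -0.40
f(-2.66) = 0.09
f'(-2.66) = 0.05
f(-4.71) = 0.03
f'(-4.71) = 0.01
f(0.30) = 1.15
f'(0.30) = 0.54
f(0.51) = 1.20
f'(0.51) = -0.04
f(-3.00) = 0.07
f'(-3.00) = 0.04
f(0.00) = 0.92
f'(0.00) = 0.87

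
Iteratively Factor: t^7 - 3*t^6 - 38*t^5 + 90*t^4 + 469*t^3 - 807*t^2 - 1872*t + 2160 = (t - 3)*(t^6 - 38*t^4 - 24*t^3 + 397*t^2 + 384*t - 720) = (t - 3)*(t + 3)*(t^5 - 3*t^4 - 29*t^3 + 63*t^2 + 208*t - 240) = (t - 3)*(t - 1)*(t + 3)*(t^4 - 2*t^3 - 31*t^2 + 32*t + 240) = (t - 5)*(t - 3)*(t - 1)*(t + 3)*(t^3 + 3*t^2 - 16*t - 48) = (t - 5)*(t - 3)*(t - 1)*(t + 3)*(t + 4)*(t^2 - t - 12) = (t - 5)*(t - 4)*(t - 3)*(t - 1)*(t + 3)*(t + 4)*(t + 3)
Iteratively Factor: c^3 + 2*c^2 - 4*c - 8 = (c - 2)*(c^2 + 4*c + 4) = (c - 2)*(c + 2)*(c + 2)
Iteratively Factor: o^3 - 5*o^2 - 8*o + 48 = (o + 3)*(o^2 - 8*o + 16) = (o - 4)*(o + 3)*(o - 4)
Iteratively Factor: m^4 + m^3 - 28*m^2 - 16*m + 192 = (m - 3)*(m^3 + 4*m^2 - 16*m - 64) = (m - 3)*(m + 4)*(m^2 - 16) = (m - 4)*(m - 3)*(m + 4)*(m + 4)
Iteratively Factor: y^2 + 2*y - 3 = (y - 1)*(y + 3)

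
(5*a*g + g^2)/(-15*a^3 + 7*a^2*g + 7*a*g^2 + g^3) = g/(-3*a^2 + 2*a*g + g^2)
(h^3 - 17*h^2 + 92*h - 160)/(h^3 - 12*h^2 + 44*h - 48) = (h^2 - 13*h + 40)/(h^2 - 8*h + 12)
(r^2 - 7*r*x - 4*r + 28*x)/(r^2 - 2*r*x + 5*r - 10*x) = (r^2 - 7*r*x - 4*r + 28*x)/(r^2 - 2*r*x + 5*r - 10*x)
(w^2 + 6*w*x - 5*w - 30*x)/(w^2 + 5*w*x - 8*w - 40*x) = (w^2 + 6*w*x - 5*w - 30*x)/(w^2 + 5*w*x - 8*w - 40*x)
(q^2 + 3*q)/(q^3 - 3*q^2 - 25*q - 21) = q/(q^2 - 6*q - 7)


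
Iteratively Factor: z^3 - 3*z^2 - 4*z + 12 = (z + 2)*(z^2 - 5*z + 6) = (z - 3)*(z + 2)*(z - 2)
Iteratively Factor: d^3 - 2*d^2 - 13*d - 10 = (d - 5)*(d^2 + 3*d + 2) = (d - 5)*(d + 1)*(d + 2)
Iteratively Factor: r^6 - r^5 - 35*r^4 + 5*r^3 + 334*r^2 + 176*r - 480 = (r - 5)*(r^5 + 4*r^4 - 15*r^3 - 70*r^2 - 16*r + 96) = (r - 5)*(r + 4)*(r^4 - 15*r^2 - 10*r + 24) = (r - 5)*(r - 4)*(r + 4)*(r^3 + 4*r^2 + r - 6) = (r - 5)*(r - 4)*(r - 1)*(r + 4)*(r^2 + 5*r + 6) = (r - 5)*(r - 4)*(r - 1)*(r + 2)*(r + 4)*(r + 3)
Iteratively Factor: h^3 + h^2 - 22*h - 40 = (h + 4)*(h^2 - 3*h - 10) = (h + 2)*(h + 4)*(h - 5)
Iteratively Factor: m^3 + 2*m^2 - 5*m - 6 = (m + 3)*(m^2 - m - 2) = (m - 2)*(m + 3)*(m + 1)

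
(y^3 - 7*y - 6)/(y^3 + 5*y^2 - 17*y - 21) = (y + 2)/(y + 7)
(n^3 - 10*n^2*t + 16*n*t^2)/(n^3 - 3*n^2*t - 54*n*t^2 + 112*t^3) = n/(n + 7*t)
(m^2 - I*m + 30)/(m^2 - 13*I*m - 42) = (m + 5*I)/(m - 7*I)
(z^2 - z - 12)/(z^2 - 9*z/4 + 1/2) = 4*(z^2 - z - 12)/(4*z^2 - 9*z + 2)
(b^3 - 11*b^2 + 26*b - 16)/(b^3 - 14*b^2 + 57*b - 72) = (b^2 - 3*b + 2)/(b^2 - 6*b + 9)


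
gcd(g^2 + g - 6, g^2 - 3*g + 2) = g - 2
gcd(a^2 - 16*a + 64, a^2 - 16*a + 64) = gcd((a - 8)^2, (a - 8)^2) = a^2 - 16*a + 64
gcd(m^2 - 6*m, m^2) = m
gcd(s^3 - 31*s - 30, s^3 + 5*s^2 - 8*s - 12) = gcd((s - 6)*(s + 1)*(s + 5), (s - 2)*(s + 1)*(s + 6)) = s + 1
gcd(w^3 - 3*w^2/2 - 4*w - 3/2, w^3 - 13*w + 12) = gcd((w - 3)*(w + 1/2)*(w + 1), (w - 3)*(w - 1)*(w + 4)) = w - 3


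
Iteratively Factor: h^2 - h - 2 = (h - 2)*(h + 1)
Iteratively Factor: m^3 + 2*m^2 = (m + 2)*(m^2) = m*(m + 2)*(m)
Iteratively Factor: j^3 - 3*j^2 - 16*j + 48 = (j + 4)*(j^2 - 7*j + 12) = (j - 4)*(j + 4)*(j - 3)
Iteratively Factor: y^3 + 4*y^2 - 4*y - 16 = (y + 2)*(y^2 + 2*y - 8) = (y + 2)*(y + 4)*(y - 2)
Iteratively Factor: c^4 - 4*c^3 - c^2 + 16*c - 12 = (c - 2)*(c^3 - 2*c^2 - 5*c + 6) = (c - 2)*(c - 1)*(c^2 - c - 6) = (c - 3)*(c - 2)*(c - 1)*(c + 2)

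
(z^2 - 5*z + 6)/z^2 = 1 - 5/z + 6/z^2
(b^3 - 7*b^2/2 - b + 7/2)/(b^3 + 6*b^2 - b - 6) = (b - 7/2)/(b + 6)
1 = 1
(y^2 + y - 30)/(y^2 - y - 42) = (y - 5)/(y - 7)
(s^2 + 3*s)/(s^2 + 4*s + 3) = s/(s + 1)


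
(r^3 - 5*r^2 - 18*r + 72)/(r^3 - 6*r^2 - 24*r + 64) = (r^2 - 9*r + 18)/(r^2 - 10*r + 16)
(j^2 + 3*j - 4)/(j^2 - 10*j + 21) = (j^2 + 3*j - 4)/(j^2 - 10*j + 21)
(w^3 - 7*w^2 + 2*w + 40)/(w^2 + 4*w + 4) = (w^2 - 9*w + 20)/(w + 2)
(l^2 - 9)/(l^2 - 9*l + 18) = (l + 3)/(l - 6)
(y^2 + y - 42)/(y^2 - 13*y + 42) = (y + 7)/(y - 7)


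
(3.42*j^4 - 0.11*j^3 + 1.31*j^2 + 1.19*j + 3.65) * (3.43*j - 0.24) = 11.7306*j^5 - 1.1981*j^4 + 4.5197*j^3 + 3.7673*j^2 + 12.2339*j - 0.876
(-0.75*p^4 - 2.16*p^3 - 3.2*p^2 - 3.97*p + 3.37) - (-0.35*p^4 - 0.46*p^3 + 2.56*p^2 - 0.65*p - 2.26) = -0.4*p^4 - 1.7*p^3 - 5.76*p^2 - 3.32*p + 5.63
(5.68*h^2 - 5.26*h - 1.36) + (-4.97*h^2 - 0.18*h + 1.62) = 0.71*h^2 - 5.44*h + 0.26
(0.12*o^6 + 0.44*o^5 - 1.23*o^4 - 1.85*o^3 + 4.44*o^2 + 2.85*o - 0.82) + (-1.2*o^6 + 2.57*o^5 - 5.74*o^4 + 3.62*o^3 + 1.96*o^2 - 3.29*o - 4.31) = -1.08*o^6 + 3.01*o^5 - 6.97*o^4 + 1.77*o^3 + 6.4*o^2 - 0.44*o - 5.13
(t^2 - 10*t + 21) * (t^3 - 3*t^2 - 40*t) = t^5 - 13*t^4 + 11*t^3 + 337*t^2 - 840*t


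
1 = 1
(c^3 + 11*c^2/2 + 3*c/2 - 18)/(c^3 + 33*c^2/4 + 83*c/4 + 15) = 2*(2*c - 3)/(4*c + 5)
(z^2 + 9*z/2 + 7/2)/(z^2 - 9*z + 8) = (2*z^2 + 9*z + 7)/(2*(z^2 - 9*z + 8))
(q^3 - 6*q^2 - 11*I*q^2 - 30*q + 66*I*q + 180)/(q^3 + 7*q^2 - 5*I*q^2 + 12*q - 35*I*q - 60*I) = (q^2 - 6*q*(1 + I) + 36*I)/(q^2 + 7*q + 12)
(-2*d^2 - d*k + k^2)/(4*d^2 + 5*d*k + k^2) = (-2*d + k)/(4*d + k)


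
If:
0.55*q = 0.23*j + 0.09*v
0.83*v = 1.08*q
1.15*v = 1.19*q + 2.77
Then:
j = 17.02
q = 9.04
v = 11.76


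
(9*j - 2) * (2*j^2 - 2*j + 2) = 18*j^3 - 22*j^2 + 22*j - 4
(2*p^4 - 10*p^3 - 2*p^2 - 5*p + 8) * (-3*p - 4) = -6*p^5 + 22*p^4 + 46*p^3 + 23*p^2 - 4*p - 32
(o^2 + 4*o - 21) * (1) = o^2 + 4*o - 21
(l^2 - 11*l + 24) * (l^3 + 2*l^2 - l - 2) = l^5 - 9*l^4 + l^3 + 57*l^2 - 2*l - 48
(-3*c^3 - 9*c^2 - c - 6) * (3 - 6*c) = 18*c^4 + 45*c^3 - 21*c^2 + 33*c - 18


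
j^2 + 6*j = j*(j + 6)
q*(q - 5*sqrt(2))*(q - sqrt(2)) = q^3 - 6*sqrt(2)*q^2 + 10*q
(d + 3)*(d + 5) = d^2 + 8*d + 15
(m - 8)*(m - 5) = m^2 - 13*m + 40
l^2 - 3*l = l*(l - 3)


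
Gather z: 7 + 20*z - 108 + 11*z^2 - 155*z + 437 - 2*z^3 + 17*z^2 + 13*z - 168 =-2*z^3 + 28*z^2 - 122*z + 168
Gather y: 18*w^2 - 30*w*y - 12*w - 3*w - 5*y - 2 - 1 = 18*w^2 - 15*w + y*(-30*w - 5) - 3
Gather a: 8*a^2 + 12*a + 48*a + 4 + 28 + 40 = 8*a^2 + 60*a + 72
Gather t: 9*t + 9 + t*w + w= t*(w + 9) + w + 9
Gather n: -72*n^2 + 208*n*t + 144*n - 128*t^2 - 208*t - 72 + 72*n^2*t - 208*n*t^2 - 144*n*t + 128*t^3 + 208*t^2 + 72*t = n^2*(72*t - 72) + n*(-208*t^2 + 64*t + 144) + 128*t^3 + 80*t^2 - 136*t - 72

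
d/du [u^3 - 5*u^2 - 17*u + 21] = 3*u^2 - 10*u - 17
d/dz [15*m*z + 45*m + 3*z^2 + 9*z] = 15*m + 6*z + 9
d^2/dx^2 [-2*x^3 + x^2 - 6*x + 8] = 2 - 12*x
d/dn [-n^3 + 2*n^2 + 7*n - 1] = -3*n^2 + 4*n + 7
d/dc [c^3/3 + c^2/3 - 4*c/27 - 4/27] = c^2 + 2*c/3 - 4/27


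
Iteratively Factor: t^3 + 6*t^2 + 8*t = (t + 2)*(t^2 + 4*t) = (t + 2)*(t + 4)*(t)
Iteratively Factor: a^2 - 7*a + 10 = (a - 2)*(a - 5)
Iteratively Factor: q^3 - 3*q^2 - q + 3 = (q - 1)*(q^2 - 2*q - 3) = (q - 3)*(q - 1)*(q + 1)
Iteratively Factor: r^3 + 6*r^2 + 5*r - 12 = (r + 3)*(r^2 + 3*r - 4) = (r - 1)*(r + 3)*(r + 4)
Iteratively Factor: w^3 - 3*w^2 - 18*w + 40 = (w + 4)*(w^2 - 7*w + 10) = (w - 2)*(w + 4)*(w - 5)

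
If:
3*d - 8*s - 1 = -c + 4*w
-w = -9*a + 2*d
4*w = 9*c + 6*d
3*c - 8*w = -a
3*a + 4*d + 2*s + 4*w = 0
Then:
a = 102/9167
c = -418/9167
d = 531/9167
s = -9/89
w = -144/9167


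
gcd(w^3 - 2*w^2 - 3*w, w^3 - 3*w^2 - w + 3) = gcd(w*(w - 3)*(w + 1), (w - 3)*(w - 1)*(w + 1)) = w^2 - 2*w - 3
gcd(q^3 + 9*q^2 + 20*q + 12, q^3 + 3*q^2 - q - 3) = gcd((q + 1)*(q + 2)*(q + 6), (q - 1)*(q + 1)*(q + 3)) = q + 1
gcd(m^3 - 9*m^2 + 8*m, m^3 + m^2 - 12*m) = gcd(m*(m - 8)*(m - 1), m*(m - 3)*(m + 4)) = m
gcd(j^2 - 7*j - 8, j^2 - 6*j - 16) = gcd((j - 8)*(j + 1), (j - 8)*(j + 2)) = j - 8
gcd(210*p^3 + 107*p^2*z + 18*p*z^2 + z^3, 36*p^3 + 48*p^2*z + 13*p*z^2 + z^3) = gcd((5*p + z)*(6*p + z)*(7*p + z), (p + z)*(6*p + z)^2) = 6*p + z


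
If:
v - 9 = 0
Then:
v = 9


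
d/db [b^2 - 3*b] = 2*b - 3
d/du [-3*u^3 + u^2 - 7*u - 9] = -9*u^2 + 2*u - 7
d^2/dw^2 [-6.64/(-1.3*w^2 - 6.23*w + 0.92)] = (-22.4432*w^2 - 107.55472*w + 6.64*(2.6*w + 6.23)*(5.2*w + 12.46) + 15.88288)/(1.3*w^2 + 6.23*w - 0.92)^3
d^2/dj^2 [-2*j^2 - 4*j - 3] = -4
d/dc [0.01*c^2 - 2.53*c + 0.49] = 0.02*c - 2.53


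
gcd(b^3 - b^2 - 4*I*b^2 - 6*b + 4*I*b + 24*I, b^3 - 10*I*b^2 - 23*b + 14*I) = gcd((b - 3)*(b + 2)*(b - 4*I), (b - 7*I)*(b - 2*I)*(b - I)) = 1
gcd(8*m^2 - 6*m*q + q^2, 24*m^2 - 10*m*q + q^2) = -4*m + q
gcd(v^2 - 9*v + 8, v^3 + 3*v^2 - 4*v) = v - 1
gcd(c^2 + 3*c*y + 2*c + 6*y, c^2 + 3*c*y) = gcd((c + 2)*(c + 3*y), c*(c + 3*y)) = c + 3*y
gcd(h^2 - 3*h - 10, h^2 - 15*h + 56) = 1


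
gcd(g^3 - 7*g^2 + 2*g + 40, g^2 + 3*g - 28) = g - 4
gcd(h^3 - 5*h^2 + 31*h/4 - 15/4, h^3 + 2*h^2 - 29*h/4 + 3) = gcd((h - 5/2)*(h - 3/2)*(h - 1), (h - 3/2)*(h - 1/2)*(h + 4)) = h - 3/2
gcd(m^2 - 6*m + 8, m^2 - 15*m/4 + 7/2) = m - 2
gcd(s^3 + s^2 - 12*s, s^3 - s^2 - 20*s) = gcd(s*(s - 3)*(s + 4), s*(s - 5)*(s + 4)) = s^2 + 4*s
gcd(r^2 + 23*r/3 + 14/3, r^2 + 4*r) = 1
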